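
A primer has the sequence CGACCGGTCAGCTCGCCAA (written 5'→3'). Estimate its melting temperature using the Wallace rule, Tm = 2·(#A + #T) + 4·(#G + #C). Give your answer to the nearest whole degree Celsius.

64°C

Base counts: A=4, T=2, G=5, C=8 (length 19).
Tm = 2·(4+2) + 4·(5+8) = 2·6 + 4·13 = 12 + 52 = 64°C.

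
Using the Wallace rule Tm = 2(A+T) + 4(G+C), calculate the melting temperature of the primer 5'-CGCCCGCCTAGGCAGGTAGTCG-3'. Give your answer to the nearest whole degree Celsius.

76°C

Base counts: A=3, T=3, G=8, C=8 (length 22).
Tm = 2·(3+3) + 4·(8+8) = 2·6 + 4·16 = 12 + 64 = 76°C.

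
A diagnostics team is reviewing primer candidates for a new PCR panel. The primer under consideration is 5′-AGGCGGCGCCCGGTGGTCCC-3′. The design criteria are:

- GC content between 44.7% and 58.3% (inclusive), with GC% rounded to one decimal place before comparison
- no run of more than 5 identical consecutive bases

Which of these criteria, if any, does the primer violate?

Fails: GC content.

Base counts: A=1, T=2, G=9, C=8 (length 20).
GC content: GC 17/20 = 85.0%, outside 44.7–58.3% ✗
homopolymer run: longest run = 3 ✓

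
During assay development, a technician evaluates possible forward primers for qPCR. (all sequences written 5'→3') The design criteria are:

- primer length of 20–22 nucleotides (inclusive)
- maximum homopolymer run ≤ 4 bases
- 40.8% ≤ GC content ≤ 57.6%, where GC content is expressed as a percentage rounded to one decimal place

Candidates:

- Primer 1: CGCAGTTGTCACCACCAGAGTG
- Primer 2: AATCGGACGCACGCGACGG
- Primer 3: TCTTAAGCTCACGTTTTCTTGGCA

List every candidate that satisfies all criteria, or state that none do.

None of the candidates satisfy all criteria.

Primer 1 (22 nt, A=5 T=4 G=6 C=7): length 22 ✓; longest run = 2 ✓; GC 13/22 = 59.1%, outside 40.8–57.6% ✗ — fails.
Primer 2 (19 nt, A=5 T=1 G=7 C=6): length 19, outside 20–22 ✗; longest run = 2 ✓; GC 13/19 = 68.4%, outside 40.8–57.6% ✗ — fails.
Primer 3 (24 nt, A=4 T=10 G=4 C=6): length 24, outside 20–22 ✗; longest run = 4 ✓; GC 10/24 = 41.7% ✓ — fails.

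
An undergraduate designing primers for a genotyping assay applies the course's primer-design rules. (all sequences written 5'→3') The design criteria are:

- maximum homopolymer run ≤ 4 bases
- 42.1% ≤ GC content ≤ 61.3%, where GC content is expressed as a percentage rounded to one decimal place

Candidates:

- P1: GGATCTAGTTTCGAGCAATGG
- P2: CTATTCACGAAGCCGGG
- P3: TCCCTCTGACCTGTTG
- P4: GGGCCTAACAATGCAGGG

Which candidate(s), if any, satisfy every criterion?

P1, P2, P3 and P4.

P1 (21 nt, A=5 T=6 G=7 C=3): longest run = 3 ✓; GC 10/21 = 47.6% ✓ — passes.
P2 (17 nt, A=4 T=3 G=5 C=5): longest run = 3 ✓; GC 10/17 = 58.8% ✓ — passes.
P3 (16 nt, A=1 T=6 G=3 C=6): longest run = 3 ✓; GC 9/16 = 56.3% ✓ — passes.
P4 (18 nt, A=5 T=2 G=7 C=4): longest run = 3 ✓; GC 11/18 = 61.1% ✓ — passes.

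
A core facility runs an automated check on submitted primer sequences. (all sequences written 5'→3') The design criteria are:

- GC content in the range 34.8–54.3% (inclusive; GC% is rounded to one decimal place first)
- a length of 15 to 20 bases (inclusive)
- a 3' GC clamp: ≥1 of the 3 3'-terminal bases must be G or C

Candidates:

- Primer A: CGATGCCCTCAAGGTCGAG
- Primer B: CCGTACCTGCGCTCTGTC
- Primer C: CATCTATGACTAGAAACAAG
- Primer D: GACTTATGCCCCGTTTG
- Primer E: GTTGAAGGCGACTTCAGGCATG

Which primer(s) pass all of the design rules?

Primer A (19 nt, A=4 T=3 G=6 C=6): GC 12/19 = 63.2%, outside 34.8–54.3% ✗; length 19 ✓; 3' end GAG has 2 G/C ✓ — fails.
Primer B (18 nt, A=1 T=5 G=4 C=8): GC 12/18 = 66.7%, outside 34.8–54.3% ✗; length 18 ✓; 3' end GTC has 2 G/C ✓ — fails.
Primer C (20 nt, A=9 T=4 G=3 C=4): GC 7/20 = 35.0% ✓; length 20 ✓; 3' end AAG has 1 G/C ✓ — passes.
Primer D (17 nt, A=2 T=6 G=4 C=5): GC 9/17 = 52.9% ✓; length 17 ✓; 3' end TTG has 1 G/C ✓ — passes.
Primer E (22 nt, A=5 T=5 G=8 C=4): GC 12/22 = 54.5%, outside 34.8–54.3% ✗; length 22, outside 15–20 ✗; 3' end ATG has 1 G/C ✓ — fails.

Primer C and Primer D.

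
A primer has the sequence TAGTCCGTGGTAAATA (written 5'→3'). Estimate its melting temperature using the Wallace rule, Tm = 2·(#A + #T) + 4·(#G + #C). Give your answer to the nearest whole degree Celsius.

Base counts: A=5, T=5, G=4, C=2 (length 16).
Tm = 2·(5+5) + 4·(4+2) = 2·10 + 4·6 = 20 + 24 = 44°C.

44°C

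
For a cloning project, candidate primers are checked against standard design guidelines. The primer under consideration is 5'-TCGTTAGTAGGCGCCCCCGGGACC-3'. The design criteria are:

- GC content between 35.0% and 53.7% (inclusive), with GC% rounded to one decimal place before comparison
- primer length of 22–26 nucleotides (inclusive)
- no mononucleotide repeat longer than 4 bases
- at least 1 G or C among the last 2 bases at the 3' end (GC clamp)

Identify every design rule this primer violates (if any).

Base counts: A=3, T=4, G=8, C=9 (length 24).
GC content: GC 17/24 = 70.8%, outside 35.0–53.7% ✗
length: length 24 ✓
homopolymer run: longest run = 5, exceeds 4 ✗
GC clamp: 3' end CC has 2 G/C ✓

Fails: GC content, homopolymer run.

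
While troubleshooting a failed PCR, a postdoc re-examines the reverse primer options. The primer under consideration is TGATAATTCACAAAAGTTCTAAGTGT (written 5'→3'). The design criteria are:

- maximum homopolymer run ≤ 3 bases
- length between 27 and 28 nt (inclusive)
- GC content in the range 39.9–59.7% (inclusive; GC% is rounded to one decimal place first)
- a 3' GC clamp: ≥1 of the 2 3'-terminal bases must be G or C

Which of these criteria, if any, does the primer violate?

Base counts: A=10, T=9, G=4, C=3 (length 26).
homopolymer run: longest run = 4, exceeds 3 ✗
length: length 26, outside 27–28 ✗
GC content: GC 7/26 = 26.9%, outside 39.9–59.7% ✗
GC clamp: 3' end GT has 1 G/C ✓

Fails: homopolymer run, length, GC content.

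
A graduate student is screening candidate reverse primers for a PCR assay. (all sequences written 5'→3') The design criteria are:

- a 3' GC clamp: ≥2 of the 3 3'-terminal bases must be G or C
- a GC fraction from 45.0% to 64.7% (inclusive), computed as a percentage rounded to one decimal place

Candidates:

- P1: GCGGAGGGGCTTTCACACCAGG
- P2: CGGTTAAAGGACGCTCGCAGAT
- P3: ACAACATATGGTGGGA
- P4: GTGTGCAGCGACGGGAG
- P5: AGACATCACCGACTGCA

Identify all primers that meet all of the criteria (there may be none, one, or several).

P1 (22 nt, A=4 T=3 G=9 C=6): 3' end AGG has 2 G/C ✓; GC 15/22 = 68.2%, outside 45.0–64.7% ✗ — fails.
P2 (22 nt, A=6 T=4 G=7 C=5): 3' end GAT has 1 G/C, need ≥2 ✗; GC 12/22 = 54.5% ✓ — fails.
P3 (16 nt, A=6 T=3 G=5 C=2): 3' end GGA has 2 G/C ✓; GC 7/16 = 43.8%, outside 45.0–64.7% ✗ — fails.
P4 (17 nt, A=3 T=2 G=9 C=3): 3' end GAG has 2 G/C ✓; GC 12/17 = 70.6%, outside 45.0–64.7% ✗ — fails.
P5 (17 nt, A=6 T=2 G=3 C=6): 3' end GCA has 2 G/C ✓; GC 9/17 = 52.9% ✓ — passes.

P5 only.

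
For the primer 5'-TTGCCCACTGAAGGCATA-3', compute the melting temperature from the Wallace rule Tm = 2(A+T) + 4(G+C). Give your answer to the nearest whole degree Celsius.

54°C

Base counts: A=5, T=4, G=4, C=5 (length 18).
Tm = 2·(5+4) + 4·(4+5) = 2·9 + 4·9 = 18 + 36 = 54°C.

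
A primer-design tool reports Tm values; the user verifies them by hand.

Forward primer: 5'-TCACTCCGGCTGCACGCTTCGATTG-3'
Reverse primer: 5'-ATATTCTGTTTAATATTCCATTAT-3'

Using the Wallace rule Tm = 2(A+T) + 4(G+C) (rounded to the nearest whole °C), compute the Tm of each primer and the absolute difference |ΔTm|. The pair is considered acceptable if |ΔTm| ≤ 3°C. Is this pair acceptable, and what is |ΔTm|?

Forward: A=3 T=7 G=6 C=9 → Tm = 2·10 + 4·15 = 80°C.
Reverse: A=7 T=13 G=1 C=3 → Tm = 2·20 + 4·4 = 56°C.
|ΔTm| = |80 − 56| = 24°C, > 3°C.

|ΔTm| = 24°C; the pair is not acceptable.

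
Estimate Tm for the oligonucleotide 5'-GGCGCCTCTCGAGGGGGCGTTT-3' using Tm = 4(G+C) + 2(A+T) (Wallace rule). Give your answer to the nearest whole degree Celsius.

Base counts: A=1, T=5, G=10, C=6 (length 22).
Tm = 2·(1+5) + 4·(10+6) = 2·6 + 4·16 = 12 + 64 = 76°C.

76°C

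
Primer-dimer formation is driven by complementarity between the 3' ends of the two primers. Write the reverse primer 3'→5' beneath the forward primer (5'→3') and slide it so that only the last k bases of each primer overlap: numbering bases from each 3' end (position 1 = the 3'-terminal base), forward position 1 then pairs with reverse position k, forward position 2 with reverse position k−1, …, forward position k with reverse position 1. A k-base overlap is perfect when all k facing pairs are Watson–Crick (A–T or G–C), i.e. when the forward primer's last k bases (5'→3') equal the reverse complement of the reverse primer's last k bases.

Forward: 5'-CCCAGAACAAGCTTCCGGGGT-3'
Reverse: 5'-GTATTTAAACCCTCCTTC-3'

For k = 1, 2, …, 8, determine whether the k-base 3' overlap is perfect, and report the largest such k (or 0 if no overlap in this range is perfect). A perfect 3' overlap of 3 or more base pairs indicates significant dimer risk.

Longest perfect overlap: 0 complementary base pairs; below the dimer-risk threshold (threshold 3).

Last 8 bases (5'→3') — forward …TCCGGGGT, reverse …CCTCCTTC.
Reverse complement of the reverse primer's last 8 bases: GAAGGAGG; its first k bases are the reverse complement of the reverse primer's last k bases, so a perfect k-base overlap needs the forward primer's last k bases to equal them.
Comparing (forward last k vs required): k=1: T vs G ✗; k=2: GT vs GA ✗; k=3: GGT vs GAA ✗; k=4: GGGT vs GAAG ✗; k=5: GGGGT vs GAAGG ✗; k=6: CGGGGT vs GAAGGA ✗; k=7: CCGGGGT vs GAAGGAG ✗; k=8: TCCGGGGT vs GAAGGAGG ✗.
No overlap length from 1 to 8 is perfect, so the longest perfect 3' overlap is 0.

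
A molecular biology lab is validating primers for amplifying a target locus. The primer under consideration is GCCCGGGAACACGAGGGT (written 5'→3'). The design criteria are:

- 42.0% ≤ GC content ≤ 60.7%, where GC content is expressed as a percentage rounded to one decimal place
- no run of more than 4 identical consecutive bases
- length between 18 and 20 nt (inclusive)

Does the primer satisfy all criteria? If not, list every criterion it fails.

Base counts: A=4, T=1, G=8, C=5 (length 18).
GC content: GC 13/18 = 72.2%, outside 42.0–60.7% ✗
homopolymer run: longest run = 3 ✓
length: length 18 ✓

Fails: GC content.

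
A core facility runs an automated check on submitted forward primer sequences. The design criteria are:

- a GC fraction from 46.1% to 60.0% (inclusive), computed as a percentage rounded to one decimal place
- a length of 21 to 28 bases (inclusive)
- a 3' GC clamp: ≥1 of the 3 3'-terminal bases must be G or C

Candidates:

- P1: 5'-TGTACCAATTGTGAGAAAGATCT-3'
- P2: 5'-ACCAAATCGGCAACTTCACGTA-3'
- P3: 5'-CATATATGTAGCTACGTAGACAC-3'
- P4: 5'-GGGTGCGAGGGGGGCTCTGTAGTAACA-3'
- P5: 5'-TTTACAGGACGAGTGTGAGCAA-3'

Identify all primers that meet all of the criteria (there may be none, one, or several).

None of the candidates satisfy all criteria.

P1 (23 nt, A=8 T=7 G=5 C=3): GC 8/23 = 34.8%, outside 46.1–60.0% ✗; length 23 ✓; 3' end TCT has 1 G/C ✓ — fails.
P2 (22 nt, A=8 T=4 G=3 C=7): GC 10/22 = 45.5%, outside 46.1–60.0% ✗; length 22 ✓; 3' end GTA has 1 G/C ✓ — fails.
P3 (23 nt, A=8 T=6 G=4 C=5): GC 9/23 = 39.1%, outside 46.1–60.0% ✗; length 23 ✓; 3' end CAC has 2 G/C ✓ — fails.
P4 (27 nt, A=5 T=5 G=13 C=4): GC 17/27 = 63.0%, outside 46.1–60.0% ✗; length 27 ✓; 3' end ACA has 1 G/C ✓ — fails.
P5 (22 nt, A=7 T=5 G=7 C=3): GC 10/22 = 45.5%, outside 46.1–60.0% ✗; length 22 ✓; 3' end CAA has 1 G/C ✓ — fails.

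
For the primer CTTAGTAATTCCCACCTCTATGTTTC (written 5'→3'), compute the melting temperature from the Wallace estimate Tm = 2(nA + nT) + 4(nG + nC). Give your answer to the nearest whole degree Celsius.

72°C

Base counts: A=5, T=11, G=2, C=8 (length 26).
Tm = 2·(5+11) + 4·(2+8) = 2·16 + 4·10 = 32 + 40 = 72°C.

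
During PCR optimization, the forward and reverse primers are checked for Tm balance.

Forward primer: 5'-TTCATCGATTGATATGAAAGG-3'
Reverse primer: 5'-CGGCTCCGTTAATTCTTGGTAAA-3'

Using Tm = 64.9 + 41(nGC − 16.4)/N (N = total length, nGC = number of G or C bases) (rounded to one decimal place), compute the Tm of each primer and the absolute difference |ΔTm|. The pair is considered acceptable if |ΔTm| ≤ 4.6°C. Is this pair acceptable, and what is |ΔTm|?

|ΔTm| = 7.0°C; the pair is not acceptable.

Forward: G+C = 7, N = 21 → Tm = 64.9 + 41·(7 − 16.4)/21 = 46.5°C.
Reverse: G+C = 10, N = 23 → Tm = 64.9 + 41·(10 − 16.4)/23 = 53.5°C.
|ΔTm| = |46.5 − 53.5| = 7.0°C, > 4.6°C.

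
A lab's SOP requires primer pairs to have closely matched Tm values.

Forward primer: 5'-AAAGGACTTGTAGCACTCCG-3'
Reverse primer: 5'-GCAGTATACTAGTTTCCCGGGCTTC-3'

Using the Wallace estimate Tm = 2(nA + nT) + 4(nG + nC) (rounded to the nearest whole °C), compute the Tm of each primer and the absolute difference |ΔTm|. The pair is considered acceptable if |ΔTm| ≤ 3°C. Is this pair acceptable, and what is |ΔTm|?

|ΔTm| = 16°C; the pair is not acceptable.

Forward: A=6 T=4 G=5 C=5 → Tm = 2·10 + 4·10 = 60°C.
Reverse: A=4 T=8 G=6 C=7 → Tm = 2·12 + 4·13 = 76°C.
|ΔTm| = |60 − 76| = 16°C, > 3°C.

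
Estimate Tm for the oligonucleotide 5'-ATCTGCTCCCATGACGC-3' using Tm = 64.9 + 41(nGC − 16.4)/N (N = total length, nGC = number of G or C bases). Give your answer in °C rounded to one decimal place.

Base counts: A=3, T=4, G=3, C=7; G+C = 10, N = 17.
Tm = 64.9 + 41·(10 − 16.4)/17 = 64.9 + -262.40/17 = 49.5°C.

49.5°C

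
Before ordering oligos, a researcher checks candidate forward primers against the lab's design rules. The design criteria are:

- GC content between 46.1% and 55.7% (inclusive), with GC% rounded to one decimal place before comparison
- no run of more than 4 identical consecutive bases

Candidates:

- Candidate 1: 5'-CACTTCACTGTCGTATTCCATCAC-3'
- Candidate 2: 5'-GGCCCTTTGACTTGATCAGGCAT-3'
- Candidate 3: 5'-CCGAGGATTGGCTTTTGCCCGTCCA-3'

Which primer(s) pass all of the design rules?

Candidate 2 only.

Candidate 1 (24 nt, A=5 T=8 G=2 C=9): GC 11/24 = 45.8%, outside 46.1–55.7% ✗; longest run = 2 ✓ — fails.
Candidate 2 (23 nt, A=4 T=7 G=6 C=6): GC 12/23 = 52.2% ✓; longest run = 3 ✓ — passes.
Candidate 3 (25 nt, A=3 T=7 G=7 C=8): GC 15/25 = 60.0%, outside 46.1–55.7% ✗; longest run = 4 ✓ — fails.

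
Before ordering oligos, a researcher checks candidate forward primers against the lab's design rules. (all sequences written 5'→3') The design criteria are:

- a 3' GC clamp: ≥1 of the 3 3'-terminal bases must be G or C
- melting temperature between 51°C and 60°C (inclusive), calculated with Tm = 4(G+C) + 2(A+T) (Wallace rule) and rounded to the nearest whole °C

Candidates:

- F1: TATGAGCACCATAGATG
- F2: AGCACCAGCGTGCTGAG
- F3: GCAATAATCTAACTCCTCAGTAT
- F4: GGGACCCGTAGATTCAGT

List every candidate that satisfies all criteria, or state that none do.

F1 (17 nt, A=6 T=4 G=4 C=3): 3' end ATG has 1 G/C ✓; Tm = 2·10 + 4·7 = 48°C, outside 51–60°C ✗ — fails.
F2 (17 nt, A=4 T=2 G=6 C=5): 3' end GAG has 2 G/C ✓; Tm = 2·6 + 4·11 = 56°C ✓ — passes.
F3 (23 nt, A=8 T=7 G=2 C=6): 3' end TAT has 0 G/C, need ≥1 ✗; Tm = 2·15 + 4·8 = 62°C, outside 51–60°C ✗ — fails.
F4 (18 nt, A=4 T=4 G=6 C=4): 3' end AGT has 1 G/C ✓; Tm = 2·8 + 4·10 = 56°C ✓ — passes.

F2 and F4.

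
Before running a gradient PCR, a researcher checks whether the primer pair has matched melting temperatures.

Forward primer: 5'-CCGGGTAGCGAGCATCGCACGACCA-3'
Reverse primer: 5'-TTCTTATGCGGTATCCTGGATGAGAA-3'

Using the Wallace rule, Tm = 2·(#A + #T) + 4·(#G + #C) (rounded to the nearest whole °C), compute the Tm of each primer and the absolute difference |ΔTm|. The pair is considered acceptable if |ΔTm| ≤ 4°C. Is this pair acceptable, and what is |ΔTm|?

|ΔTm| = 10°C; the pair is not acceptable.

Forward: A=6 T=2 G=8 C=9 → Tm = 2·8 + 4·17 = 84°C.
Reverse: A=6 T=9 G=7 C=4 → Tm = 2·15 + 4·11 = 74°C.
|ΔTm| = |84 − 74| = 10°C, > 4°C.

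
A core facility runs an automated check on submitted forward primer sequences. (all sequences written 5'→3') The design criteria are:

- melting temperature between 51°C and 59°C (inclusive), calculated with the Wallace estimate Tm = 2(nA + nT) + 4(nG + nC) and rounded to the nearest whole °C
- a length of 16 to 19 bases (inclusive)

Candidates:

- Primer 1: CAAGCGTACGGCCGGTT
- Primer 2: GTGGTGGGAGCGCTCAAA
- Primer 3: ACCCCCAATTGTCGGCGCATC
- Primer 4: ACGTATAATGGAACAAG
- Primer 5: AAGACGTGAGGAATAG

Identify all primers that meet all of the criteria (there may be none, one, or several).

Primer 1 (17 nt, A=3 T=3 G=6 C=5): Tm = 2·6 + 4·11 = 56°C ✓; length 17 ✓ — passes.
Primer 2 (18 nt, A=4 T=3 G=8 C=3): Tm = 2·7 + 4·11 = 58°C ✓; length 18 ✓ — passes.
Primer 3 (21 nt, A=4 T=4 G=4 C=9): Tm = 2·8 + 4·13 = 68°C, outside 51–59°C ✗; length 21, outside 16–19 ✗ — fails.
Primer 4 (17 nt, A=8 T=3 G=4 C=2): Tm = 2·11 + 4·6 = 46°C, outside 51–59°C ✗; length 17 ✓ — fails.
Primer 5 (16 nt, A=7 T=2 G=6 C=1): Tm = 2·9 + 4·7 = 46°C, outside 51–59°C ✗; length 16 ✓ — fails.

Primer 1 and Primer 2.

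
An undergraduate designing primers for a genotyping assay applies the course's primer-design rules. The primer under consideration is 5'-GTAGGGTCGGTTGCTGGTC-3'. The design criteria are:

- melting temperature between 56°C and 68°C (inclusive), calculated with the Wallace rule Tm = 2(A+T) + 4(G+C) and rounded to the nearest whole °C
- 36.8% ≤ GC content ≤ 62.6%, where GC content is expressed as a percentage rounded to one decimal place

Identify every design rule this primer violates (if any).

Fails: GC content.

Base counts: A=1, T=6, G=9, C=3 (length 19).
Tm: Tm = 2·7 + 4·12 = 62°C ✓
GC content: GC 12/19 = 63.2%, outside 36.8–62.6% ✗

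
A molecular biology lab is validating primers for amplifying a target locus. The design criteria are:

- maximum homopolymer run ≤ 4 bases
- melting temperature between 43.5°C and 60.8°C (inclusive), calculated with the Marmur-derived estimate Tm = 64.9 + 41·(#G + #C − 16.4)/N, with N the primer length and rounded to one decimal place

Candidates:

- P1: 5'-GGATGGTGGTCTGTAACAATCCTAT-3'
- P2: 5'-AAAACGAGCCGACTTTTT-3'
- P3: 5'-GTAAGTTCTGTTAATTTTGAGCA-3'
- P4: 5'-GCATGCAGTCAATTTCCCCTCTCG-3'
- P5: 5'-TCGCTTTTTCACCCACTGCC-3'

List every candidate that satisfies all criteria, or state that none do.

P1, P3 and P4.

P1 (25 nt, A=6 T=8 G=7 C=4): longest run = 2 ✓; Tm = 64.9 + 41·(11 − 16.4)/25 = 56.0°C ✓ — passes.
P2 (18 nt, A=6 T=5 G=3 C=4): longest run = 5, exceeds 4 ✗; Tm = 64.9 + 41·(7 − 16.4)/18 = 43.5°C ✓ — fails.
P3 (23 nt, A=6 T=10 G=5 C=2): longest run = 4 ✓; Tm = 64.9 + 41·(7 − 16.4)/23 = 48.1°C ✓ — passes.
P4 (24 nt, A=4 T=7 G=4 C=9): longest run = 4 ✓; Tm = 64.9 + 41·(13 − 16.4)/24 = 59.1°C ✓ — passes.
P5 (20 nt, A=2 T=7 G=2 C=9): longest run = 5, exceeds 4 ✗; Tm = 64.9 + 41·(11 − 16.4)/20 = 53.8°C ✓ — fails.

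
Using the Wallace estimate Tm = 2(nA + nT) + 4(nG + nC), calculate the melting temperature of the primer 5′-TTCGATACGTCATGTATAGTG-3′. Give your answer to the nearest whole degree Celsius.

Base counts: A=5, T=8, G=5, C=3 (length 21).
Tm = 2·(5+8) + 4·(5+3) = 2·13 + 4·8 = 26 + 32 = 58°C.

58°C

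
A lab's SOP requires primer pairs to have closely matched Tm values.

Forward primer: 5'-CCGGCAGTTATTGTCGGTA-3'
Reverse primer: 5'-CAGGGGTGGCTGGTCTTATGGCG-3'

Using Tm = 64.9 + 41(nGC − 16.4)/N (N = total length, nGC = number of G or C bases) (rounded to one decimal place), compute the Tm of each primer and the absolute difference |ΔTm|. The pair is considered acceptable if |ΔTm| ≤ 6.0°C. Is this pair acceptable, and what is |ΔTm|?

Forward: G+C = 10, N = 19 → Tm = 64.9 + 41·(10 − 16.4)/19 = 51.1°C.
Reverse: G+C = 15, N = 23 → Tm = 64.9 + 41·(15 − 16.4)/23 = 62.4°C.
|ΔTm| = |51.1 − 62.4| = 11.3°C, > 6.0°C.

|ΔTm| = 11.3°C; the pair is not acceptable.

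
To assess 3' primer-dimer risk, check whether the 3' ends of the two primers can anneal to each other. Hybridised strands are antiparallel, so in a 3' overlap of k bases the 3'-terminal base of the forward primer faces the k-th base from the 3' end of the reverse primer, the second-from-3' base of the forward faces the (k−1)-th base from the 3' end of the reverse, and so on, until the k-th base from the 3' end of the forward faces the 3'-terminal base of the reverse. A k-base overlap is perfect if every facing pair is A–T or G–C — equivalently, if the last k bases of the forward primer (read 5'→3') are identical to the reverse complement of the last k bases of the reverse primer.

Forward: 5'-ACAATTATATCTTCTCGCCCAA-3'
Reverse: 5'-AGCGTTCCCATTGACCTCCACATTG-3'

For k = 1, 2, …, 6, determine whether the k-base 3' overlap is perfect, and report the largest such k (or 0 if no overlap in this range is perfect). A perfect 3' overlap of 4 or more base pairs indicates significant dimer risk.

Longest perfect overlap: 3 complementary base pairs; below the dimer-risk threshold (threshold 4).

Last 6 bases (5'→3') — forward …GCCCAA, reverse …ACATTG.
Reverse complement of the reverse primer's last 6 bases: CAATGT; its first k bases are the reverse complement of the reverse primer's last k bases, so a perfect k-base overlap needs the forward primer's last k bases to equal them.
Comparing (forward last k vs required): k=1: A vs C ✗; k=2: AA vs CA ✗; k=3: CAA vs CAA ✓; k=4: CCAA vs CAAT ✗; k=5: CCCAA vs CAATG ✗; k=6: GCCCAA vs CAATGT ✗.
Only k = 3 is perfect, so the longest perfect 3' overlap is 3.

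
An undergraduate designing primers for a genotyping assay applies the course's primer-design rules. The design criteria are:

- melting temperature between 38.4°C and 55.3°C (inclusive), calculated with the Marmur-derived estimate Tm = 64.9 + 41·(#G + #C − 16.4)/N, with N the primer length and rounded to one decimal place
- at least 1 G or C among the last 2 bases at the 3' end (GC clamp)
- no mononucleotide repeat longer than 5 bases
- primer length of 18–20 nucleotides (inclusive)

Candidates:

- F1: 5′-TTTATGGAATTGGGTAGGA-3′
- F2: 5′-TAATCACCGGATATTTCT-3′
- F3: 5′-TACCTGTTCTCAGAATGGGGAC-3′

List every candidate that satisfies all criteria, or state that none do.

F1 and F2.

F1 (19 nt, A=5 T=7 G=7 C=0): Tm = 64.9 + 41·(7 − 16.4)/19 = 44.6°C ✓; 3' end GA has 1 G/C ✓; longest run = 3 ✓; length 19 ✓ — passes.
F2 (18 nt, A=5 T=7 G=2 C=4): Tm = 64.9 + 41·(6 − 16.4)/18 = 41.2°C ✓; 3' end CT has 1 G/C ✓; longest run = 3 ✓; length 18 ✓ — passes.
F3 (22 nt, A=5 T=6 G=6 C=5): Tm = 64.9 + 41·(11 − 16.4)/22 = 54.8°C ✓; 3' end AC has 1 G/C ✓; longest run = 4 ✓; length 22, outside 18–20 ✗ — fails.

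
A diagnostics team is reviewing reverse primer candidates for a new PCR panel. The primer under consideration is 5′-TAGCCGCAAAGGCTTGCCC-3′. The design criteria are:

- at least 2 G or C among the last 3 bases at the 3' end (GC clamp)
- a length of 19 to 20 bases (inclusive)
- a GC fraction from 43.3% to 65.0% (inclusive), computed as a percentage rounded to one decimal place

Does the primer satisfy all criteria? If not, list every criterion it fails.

Base counts: A=4, T=3, G=5, C=7 (length 19).
GC clamp: 3' end CCC has 3 G/C ✓
length: length 19 ✓
GC content: GC 12/19 = 63.2% ✓

Meets all criteria.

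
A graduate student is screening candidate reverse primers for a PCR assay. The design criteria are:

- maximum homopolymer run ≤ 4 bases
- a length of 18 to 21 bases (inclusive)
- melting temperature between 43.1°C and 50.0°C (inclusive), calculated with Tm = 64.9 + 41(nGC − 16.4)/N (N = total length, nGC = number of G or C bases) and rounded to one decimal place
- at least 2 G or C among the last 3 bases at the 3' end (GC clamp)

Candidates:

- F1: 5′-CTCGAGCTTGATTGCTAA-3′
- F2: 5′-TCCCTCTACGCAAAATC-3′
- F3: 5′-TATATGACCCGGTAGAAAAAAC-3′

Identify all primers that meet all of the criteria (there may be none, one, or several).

F1 (18 nt, A=4 T=6 G=4 C=4): longest run = 2 ✓; length 18 ✓; Tm = 64.9 + 41·(8 − 16.4)/18 = 45.8°C ✓; 3' end TAA has 0 G/C, need ≥2 ✗ — fails.
F2 (17 nt, A=5 T=4 G=1 C=7): longest run = 4 ✓; length 17, outside 18–21 ✗; Tm = 64.9 + 41·(8 − 16.4)/17 = 44.6°C ✓; 3' end ATC has 1 G/C, need ≥2 ✗ — fails.
F3 (22 nt, A=10 T=4 G=4 C=4): longest run = 6, exceeds 4 ✗; length 22, outside 18–21 ✗; Tm = 64.9 + 41·(8 − 16.4)/22 = 49.2°C ✓; 3' end AAC has 1 G/C, need ≥2 ✗ — fails.

None of the candidates satisfy all criteria.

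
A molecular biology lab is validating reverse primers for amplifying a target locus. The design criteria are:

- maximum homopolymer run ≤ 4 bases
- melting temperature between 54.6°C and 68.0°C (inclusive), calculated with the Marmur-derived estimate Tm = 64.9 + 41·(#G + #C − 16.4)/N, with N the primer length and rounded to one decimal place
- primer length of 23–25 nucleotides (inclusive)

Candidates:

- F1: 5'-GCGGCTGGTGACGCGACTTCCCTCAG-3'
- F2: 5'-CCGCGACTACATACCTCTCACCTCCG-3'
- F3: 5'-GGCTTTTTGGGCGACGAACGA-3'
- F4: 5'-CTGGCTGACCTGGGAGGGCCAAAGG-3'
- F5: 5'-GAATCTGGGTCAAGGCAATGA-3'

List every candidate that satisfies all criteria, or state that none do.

F1 (26 nt, A=3 T=5 G=9 C=9): longest run = 3 ✓; Tm = 64.9 + 41·(18 − 16.4)/26 = 67.4°C ✓; length 26, outside 23–25 ✗ — fails.
F2 (26 nt, A=5 T=5 G=3 C=13): longest run = 2 ✓; Tm = 64.9 + 41·(16 − 16.4)/26 = 64.3°C ✓; length 26, outside 23–25 ✗ — fails.
F3 (21 nt, A=4 T=5 G=8 C=4): longest run = 5, exceeds 4 ✗; Tm = 64.9 + 41·(12 − 16.4)/21 = 56.3°C ✓; length 21, outside 23–25 ✗ — fails.
F4 (25 nt, A=5 T=3 G=11 C=6): longest run = 3 ✓; Tm = 64.9 + 41·(17 − 16.4)/25 = 65.9°C ✓; length 25 ✓ — passes.
F5 (21 nt, A=7 T=4 G=7 C=3): longest run = 3 ✓; Tm = 64.9 + 41·(10 − 16.4)/21 = 52.4°C, outside 54.6–68.0°C ✗; length 21, outside 23–25 ✗ — fails.

F4 only.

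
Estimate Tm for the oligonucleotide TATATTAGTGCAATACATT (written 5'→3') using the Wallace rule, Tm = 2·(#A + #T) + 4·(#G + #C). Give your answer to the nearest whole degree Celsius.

46°C

Base counts: A=7, T=8, G=2, C=2 (length 19).
Tm = 2·(7+8) + 4·(2+2) = 2·15 + 4·4 = 30 + 16 = 46°C.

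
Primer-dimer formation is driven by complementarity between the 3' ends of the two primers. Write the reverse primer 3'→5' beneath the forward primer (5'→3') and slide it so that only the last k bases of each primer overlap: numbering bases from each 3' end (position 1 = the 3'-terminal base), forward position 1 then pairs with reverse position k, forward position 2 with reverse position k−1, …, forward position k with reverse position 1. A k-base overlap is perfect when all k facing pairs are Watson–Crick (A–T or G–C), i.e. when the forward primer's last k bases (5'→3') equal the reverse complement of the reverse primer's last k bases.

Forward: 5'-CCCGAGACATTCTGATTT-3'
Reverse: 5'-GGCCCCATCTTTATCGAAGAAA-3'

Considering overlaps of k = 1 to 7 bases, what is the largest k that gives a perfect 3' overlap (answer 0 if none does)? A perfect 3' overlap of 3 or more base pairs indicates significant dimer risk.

Last 7 bases (5'→3') — forward …CTGATTT, reverse …GAAGAAA.
Reverse complement of the reverse primer's last 7 bases: TTTCTTC; its first k bases are the reverse complement of the reverse primer's last k bases, so a perfect k-base overlap needs the forward primer's last k bases to equal them.
Comparing (forward last k vs required): k=1: T vs T ✓; k=2: TT vs TT ✓; k=3: TTT vs TTT ✓; k=4: ATTT vs TTTC ✗; k=5: GATTT vs TTTCT ✗; k=6: TGATTT vs TTTCTT ✗; k=7: CTGATTT vs TTTCTTC ✗.
Perfect overlaps at k = 1, 2, 3; the largest is 3.

Longest perfect overlap: 3 complementary base pairs; significant dimer risk (threshold 3).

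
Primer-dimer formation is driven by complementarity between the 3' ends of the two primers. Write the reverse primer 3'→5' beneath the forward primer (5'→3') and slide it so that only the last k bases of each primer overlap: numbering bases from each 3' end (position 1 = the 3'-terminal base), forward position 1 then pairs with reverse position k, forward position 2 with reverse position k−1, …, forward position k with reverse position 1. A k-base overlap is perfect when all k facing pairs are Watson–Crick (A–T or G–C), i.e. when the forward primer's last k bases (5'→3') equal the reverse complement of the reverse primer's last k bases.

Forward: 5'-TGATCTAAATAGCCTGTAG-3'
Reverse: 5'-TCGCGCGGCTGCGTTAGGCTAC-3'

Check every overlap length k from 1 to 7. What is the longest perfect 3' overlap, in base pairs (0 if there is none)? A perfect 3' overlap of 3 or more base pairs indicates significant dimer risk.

Last 7 bases (5'→3') — forward …CCTGTAG, reverse …AGGCTAC.
Reverse complement of the reverse primer's last 7 bases: GTAGCCT; its first k bases are the reverse complement of the reverse primer's last k bases, so a perfect k-base overlap needs the forward primer's last k bases to equal them.
Comparing (forward last k vs required): k=1: G vs G ✓; k=2: AG vs GT ✗; k=3: TAG vs GTA ✗; k=4: GTAG vs GTAG ✓; k=5: TGTAG vs GTAGC ✗; k=6: CTGTAG vs GTAGCC ✗; k=7: CCTGTAG vs GTAGCCT ✗.
Perfect overlaps at k = 1, 4; the largest is 4.

Longest perfect overlap: 4 complementary base pairs; significant dimer risk (threshold 3).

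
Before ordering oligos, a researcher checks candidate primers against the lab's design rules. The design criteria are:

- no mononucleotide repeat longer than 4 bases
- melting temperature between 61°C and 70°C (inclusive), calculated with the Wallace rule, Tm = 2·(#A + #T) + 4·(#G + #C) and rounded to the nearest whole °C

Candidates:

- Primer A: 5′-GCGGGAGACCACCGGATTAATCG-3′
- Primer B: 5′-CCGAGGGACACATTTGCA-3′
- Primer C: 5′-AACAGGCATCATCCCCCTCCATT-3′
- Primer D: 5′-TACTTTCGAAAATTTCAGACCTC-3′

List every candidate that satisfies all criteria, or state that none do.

Primer A (23 nt, A=6 T=3 G=8 C=6): longest run = 3 ✓; Tm = 2·9 + 4·14 = 74°C, outside 61–70°C ✗ — fails.
Primer B (18 nt, A=5 T=3 G=5 C=5): longest run = 3 ✓; Tm = 2·8 + 4·10 = 56°C, outside 61–70°C ✗ — fails.
Primer C (23 nt, A=6 T=5 G=2 C=10): longest run = 5, exceeds 4 ✗; Tm = 2·11 + 4·12 = 70°C ✓ — fails.
Primer D (23 nt, A=7 T=8 G=2 C=6): longest run = 4 ✓; Tm = 2·15 + 4·8 = 62°C ✓ — passes.

Primer D only.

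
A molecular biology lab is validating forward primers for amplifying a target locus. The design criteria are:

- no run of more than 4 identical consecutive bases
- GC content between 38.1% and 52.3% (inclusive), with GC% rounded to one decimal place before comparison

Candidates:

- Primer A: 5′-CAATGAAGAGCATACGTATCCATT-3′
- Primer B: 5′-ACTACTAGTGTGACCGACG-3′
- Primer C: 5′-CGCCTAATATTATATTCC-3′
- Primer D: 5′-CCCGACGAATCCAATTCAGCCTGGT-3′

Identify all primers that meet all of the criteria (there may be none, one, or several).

None of the candidates satisfy all criteria.

Primer A (24 nt, A=9 T=6 G=4 C=5): longest run = 2 ✓; GC 9/24 = 37.5%, outside 38.1–52.3% ✗ — fails.
Primer B (19 nt, A=5 T=4 G=5 C=5): longest run = 2 ✓; GC 10/19 = 52.6%, outside 38.1–52.3% ✗ — fails.
Primer C (18 nt, A=5 T=7 G=1 C=5): longest run = 2 ✓; GC 6/18 = 33.3%, outside 38.1–52.3% ✗ — fails.
Primer D (25 nt, A=6 T=5 G=5 C=9): longest run = 3 ✓; GC 14/25 = 56.0%, outside 38.1–52.3% ✗ — fails.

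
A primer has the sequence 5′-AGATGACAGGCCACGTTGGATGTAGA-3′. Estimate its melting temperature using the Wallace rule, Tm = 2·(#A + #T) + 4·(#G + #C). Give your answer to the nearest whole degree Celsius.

78°C

Base counts: A=8, T=5, G=9, C=4 (length 26).
Tm = 2·(8+5) + 4·(9+4) = 2·13 + 4·13 = 26 + 52 = 78°C.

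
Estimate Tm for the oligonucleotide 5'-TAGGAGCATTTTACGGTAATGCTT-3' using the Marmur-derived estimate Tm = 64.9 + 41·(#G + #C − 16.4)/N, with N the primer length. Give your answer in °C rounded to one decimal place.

52.3°C

Base counts: A=6, T=9, G=6, C=3; G+C = 9, N = 24.
Tm = 64.9 + 41·(9 − 16.4)/24 = 64.9 + -303.40/24 = 52.3°C.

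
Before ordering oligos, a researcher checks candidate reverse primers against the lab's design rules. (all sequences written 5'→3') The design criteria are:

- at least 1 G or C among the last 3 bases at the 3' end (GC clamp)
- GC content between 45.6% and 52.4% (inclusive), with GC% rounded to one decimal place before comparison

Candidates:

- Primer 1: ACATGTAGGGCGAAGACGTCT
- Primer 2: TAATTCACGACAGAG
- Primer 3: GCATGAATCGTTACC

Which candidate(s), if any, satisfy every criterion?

Primer 1 and Primer 3.

Primer 1 (21 nt, A=6 T=4 G=7 C=4): 3' end TCT has 1 G/C ✓; GC 11/21 = 52.4% ✓ — passes.
Primer 2 (15 nt, A=6 T=3 G=3 C=3): 3' end GAG has 2 G/C ✓; GC 6/15 = 40.0%, outside 45.6–52.4% ✗ — fails.
Primer 3 (15 nt, A=4 T=4 G=3 C=4): 3' end ACC has 2 G/C ✓; GC 7/15 = 46.7% ✓ — passes.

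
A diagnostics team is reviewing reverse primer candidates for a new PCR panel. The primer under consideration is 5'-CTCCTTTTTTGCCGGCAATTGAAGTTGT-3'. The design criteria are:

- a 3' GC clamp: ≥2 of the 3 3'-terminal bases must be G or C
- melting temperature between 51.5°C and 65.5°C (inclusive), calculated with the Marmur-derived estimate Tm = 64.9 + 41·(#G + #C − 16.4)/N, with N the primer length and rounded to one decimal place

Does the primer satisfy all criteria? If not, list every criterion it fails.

Fails: GC clamp.

Base counts: A=4, T=12, G=6, C=6 (length 28).
GC clamp: 3' end TGT has 1 G/C, need ≥2 ✗
Tm: Tm = 64.9 + 41·(12 − 16.4)/28 = 58.5°C ✓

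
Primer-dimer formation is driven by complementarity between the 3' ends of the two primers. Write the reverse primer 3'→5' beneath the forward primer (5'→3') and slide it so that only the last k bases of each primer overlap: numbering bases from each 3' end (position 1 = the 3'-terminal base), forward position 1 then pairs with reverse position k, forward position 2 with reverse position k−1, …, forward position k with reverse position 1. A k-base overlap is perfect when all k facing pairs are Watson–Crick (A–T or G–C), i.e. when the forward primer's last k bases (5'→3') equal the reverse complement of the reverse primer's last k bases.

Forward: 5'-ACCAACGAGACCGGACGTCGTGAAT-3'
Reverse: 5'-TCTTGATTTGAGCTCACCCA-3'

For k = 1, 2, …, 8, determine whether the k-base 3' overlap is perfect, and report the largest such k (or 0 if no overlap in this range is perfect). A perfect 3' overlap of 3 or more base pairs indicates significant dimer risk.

Last 8 bases (5'→3') — forward …TCGTGAAT, reverse …CTCACCCA.
Reverse complement of the reverse primer's last 8 bases: TGGGTGAG; its first k bases are the reverse complement of the reverse primer's last k bases, so a perfect k-base overlap needs the forward primer's last k bases to equal them.
Comparing (forward last k vs required): k=1: T vs T ✓; k=2: AT vs TG ✗; k=3: AAT vs TGG ✗; k=4: GAAT vs TGGG ✗; k=5: TGAAT vs TGGGT ✗; k=6: GTGAAT vs TGGGTG ✗; k=7: CGTGAAT vs TGGGTGA ✗; k=8: TCGTGAAT vs TGGGTGAG ✗.
Only k = 1 is perfect, so the longest perfect 3' overlap is 1.

Longest perfect overlap: 1 complementary base pair; below the dimer-risk threshold (threshold 3).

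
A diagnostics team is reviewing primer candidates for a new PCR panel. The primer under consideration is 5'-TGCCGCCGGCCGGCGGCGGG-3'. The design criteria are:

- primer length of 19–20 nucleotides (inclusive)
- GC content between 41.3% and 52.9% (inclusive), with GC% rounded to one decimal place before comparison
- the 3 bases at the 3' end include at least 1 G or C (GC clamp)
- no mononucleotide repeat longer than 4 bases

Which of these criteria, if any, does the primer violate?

Base counts: A=0, T=1, G=11, C=8 (length 20).
length: length 20 ✓
GC content: GC 19/20 = 95.0%, outside 41.3–52.9% ✗
GC clamp: 3' end GGG has 3 G/C ✓
homopolymer run: longest run = 3 ✓

Fails: GC content.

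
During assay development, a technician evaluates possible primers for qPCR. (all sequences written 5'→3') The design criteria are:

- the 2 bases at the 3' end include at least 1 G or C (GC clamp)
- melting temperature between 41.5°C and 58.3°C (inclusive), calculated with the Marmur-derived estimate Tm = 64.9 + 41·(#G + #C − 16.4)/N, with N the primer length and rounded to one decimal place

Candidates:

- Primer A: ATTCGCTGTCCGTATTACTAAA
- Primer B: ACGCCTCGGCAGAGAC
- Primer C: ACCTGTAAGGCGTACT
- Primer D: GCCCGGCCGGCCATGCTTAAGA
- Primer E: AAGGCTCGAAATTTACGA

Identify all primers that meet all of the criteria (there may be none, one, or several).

Primer B, Primer C and Primer E.

Primer A (22 nt, A=6 T=8 G=3 C=5): 3' end AA has 0 G/C, need ≥1 ✗; Tm = 64.9 + 41·(8 − 16.4)/22 = 49.2°C ✓ — fails.
Primer B (16 nt, A=4 T=1 G=5 C=6): 3' end AC has 1 G/C ✓; Tm = 64.9 + 41·(11 − 16.4)/16 = 51.1°C ✓ — passes.
Primer C (16 nt, A=4 T=4 G=4 C=4): 3' end CT has 1 G/C ✓; Tm = 64.9 + 41·(8 − 16.4)/16 = 43.4°C ✓ — passes.
Primer D (22 nt, A=4 T=3 G=7 C=8): 3' end GA has 1 G/C ✓; Tm = 64.9 + 41·(15 − 16.4)/22 = 62.3°C, outside 41.5–58.3°C ✗ — fails.
Primer E (18 nt, A=7 T=4 G=4 C=3): 3' end GA has 1 G/C ✓; Tm = 64.9 + 41·(7 − 16.4)/18 = 43.5°C ✓ — passes.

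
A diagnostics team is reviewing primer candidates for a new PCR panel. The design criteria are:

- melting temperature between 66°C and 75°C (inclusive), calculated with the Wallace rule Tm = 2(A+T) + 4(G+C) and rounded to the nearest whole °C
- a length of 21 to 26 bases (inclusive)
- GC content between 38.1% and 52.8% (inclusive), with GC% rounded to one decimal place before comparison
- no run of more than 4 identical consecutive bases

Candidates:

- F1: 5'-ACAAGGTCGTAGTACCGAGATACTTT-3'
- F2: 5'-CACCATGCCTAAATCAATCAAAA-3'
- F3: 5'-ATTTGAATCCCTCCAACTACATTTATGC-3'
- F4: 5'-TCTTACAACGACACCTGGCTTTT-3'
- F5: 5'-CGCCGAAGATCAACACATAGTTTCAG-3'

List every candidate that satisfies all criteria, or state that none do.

F1 (26 nt, A=8 T=7 G=6 C=5): Tm = 2·15 + 4·11 = 74°C ✓; length 26 ✓; GC 11/26 = 42.3% ✓; longest run = 3 ✓ — passes.
F2 (23 nt, A=11 T=4 G=1 C=7): Tm = 2·15 + 4·8 = 62°C, outside 66–75°C ✗; length 23 ✓; GC 8/23 = 34.8%, outside 38.1–52.8% ✗; longest run = 4 ✓ — fails.
F3 (28 nt, A=8 T=10 G=2 C=8): Tm = 2·18 + 4·10 = 76°C, outside 66–75°C ✗; length 28, outside 21–26 ✗; GC 10/28 = 35.7%, outside 38.1–52.8% ✗; longest run = 3 ✓ — fails.
F4 (23 nt, A=5 T=8 G=3 C=7): Tm = 2·13 + 4·10 = 66°C ✓; length 23 ✓; GC 10/23 = 43.5% ✓; longest run = 4 ✓ — passes.
F5 (26 nt, A=9 T=5 G=5 C=7): Tm = 2·14 + 4·12 = 76°C, outside 66–75°C ✗; length 26 ✓; GC 12/26 = 46.2% ✓; longest run = 3 ✓ — fails.

F1 and F4.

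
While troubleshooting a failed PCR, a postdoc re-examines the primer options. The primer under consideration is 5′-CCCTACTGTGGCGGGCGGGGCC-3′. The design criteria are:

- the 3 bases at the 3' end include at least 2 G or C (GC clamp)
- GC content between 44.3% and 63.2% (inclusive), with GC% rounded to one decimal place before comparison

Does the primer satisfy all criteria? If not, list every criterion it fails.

Fails: GC content.

Base counts: A=1, T=3, G=10, C=8 (length 22).
GC clamp: 3' end GCC has 3 G/C ✓
GC content: GC 18/22 = 81.8%, outside 44.3–63.2% ✗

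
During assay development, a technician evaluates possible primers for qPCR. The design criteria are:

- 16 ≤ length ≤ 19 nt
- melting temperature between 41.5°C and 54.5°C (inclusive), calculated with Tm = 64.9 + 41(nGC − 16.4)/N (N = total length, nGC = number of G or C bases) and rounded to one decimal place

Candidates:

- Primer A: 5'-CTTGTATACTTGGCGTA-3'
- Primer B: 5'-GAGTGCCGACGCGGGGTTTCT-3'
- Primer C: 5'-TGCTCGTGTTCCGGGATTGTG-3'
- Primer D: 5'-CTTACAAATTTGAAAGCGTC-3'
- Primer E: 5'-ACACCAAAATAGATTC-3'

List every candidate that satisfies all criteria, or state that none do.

Primer A only.

Primer A (17 nt, A=3 T=7 G=4 C=3): length 17 ✓; Tm = 64.9 + 41·(7 − 16.4)/17 = 42.2°C ✓ — passes.
Primer B (21 nt, A=2 T=5 G=9 C=5): length 21, outside 16–19 ✗; Tm = 64.9 + 41·(14 − 16.4)/21 = 60.2°C, outside 41.5–54.5°C ✗ — fails.
Primer C (21 nt, A=1 T=8 G=8 C=4): length 21, outside 16–19 ✗; Tm = 64.9 + 41·(12 − 16.4)/21 = 56.3°C, outside 41.5–54.5°C ✗ — fails.
Primer D (20 nt, A=7 T=6 G=3 C=4): length 20, outside 16–19 ✗; Tm = 64.9 + 41·(7 − 16.4)/20 = 45.6°C ✓ — fails.
Primer E (16 nt, A=8 T=3 G=1 C=4): length 16 ✓; Tm = 64.9 + 41·(5 − 16.4)/16 = 35.7°C, outside 41.5–54.5°C ✗ — fails.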